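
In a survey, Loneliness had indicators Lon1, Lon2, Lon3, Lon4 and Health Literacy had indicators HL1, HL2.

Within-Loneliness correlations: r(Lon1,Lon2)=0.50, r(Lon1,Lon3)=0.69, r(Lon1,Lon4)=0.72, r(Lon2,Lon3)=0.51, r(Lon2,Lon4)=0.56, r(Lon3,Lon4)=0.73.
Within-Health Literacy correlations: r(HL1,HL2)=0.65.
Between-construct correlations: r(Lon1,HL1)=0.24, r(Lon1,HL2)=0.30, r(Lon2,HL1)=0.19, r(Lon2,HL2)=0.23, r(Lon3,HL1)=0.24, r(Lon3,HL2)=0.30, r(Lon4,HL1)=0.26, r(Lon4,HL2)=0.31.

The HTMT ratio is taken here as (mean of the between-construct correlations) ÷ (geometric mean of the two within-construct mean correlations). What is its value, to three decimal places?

0.408

Mean between = 2.07/8 = 0.2588.
Mean within-Lon = 3.71/6 = 0.6183; mean within-HL = 0.65/1 = 0.6500.
Geometric mean = √(0.6183 × 0.6500) = 0.6340.
HTMT = 0.2588 / 0.6340 = 0.408.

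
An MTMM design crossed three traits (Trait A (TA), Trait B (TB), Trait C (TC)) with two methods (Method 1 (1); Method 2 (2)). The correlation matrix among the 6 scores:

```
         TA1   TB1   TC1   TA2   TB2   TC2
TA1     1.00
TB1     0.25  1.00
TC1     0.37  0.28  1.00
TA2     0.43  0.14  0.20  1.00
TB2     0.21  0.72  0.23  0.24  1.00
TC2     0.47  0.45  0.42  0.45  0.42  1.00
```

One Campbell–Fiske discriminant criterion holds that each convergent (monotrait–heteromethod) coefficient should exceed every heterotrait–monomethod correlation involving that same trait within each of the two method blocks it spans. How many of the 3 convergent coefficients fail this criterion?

2

Each convergent coefficient versus the relevant comparison correlations:
TA (methods 1·2): 0.43 vs {0.25, 0.24, 0.37, 0.45} → fail.
TB (methods 1·2): 0.72 vs {0.25, 0.24, 0.28, 0.42} → pass.
TC (methods 1·2): 0.42 vs {0.37, 0.45, 0.28, 0.42} → fail.
2 of 3 fail.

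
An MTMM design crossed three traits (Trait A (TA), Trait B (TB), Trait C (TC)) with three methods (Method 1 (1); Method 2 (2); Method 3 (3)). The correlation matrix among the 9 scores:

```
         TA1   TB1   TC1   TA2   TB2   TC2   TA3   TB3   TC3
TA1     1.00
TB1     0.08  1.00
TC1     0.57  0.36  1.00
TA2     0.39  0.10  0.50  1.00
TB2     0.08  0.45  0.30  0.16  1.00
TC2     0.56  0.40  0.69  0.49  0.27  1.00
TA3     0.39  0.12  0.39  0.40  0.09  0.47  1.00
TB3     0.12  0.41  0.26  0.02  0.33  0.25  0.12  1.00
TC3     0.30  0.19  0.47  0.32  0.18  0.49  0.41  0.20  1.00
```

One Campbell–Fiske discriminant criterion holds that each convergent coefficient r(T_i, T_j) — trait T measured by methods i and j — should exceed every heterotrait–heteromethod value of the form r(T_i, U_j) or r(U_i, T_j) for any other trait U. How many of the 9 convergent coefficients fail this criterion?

Checking each validity diagonal entry against its comparison values:
TA (methods 1·2): 0.39 vs {0.08, 0.10, 0.56, 0.50} → fail.
TA (methods 1·3): 0.39 vs {0.12, 0.12, 0.30, 0.39} → fail.
TA (methods 2·3): 0.40 vs {0.02, 0.09, 0.32, 0.47} → fail.
TB (methods 1·2): 0.45 vs {0.10, 0.08, 0.40, 0.30} → pass.
TB (methods 1·3): 0.41 vs {0.12, 0.12, 0.19, 0.26} → pass.
TB (methods 2·3): 0.33 vs {0.09, 0.02, 0.18, 0.25} → pass.
TC (methods 1·2): 0.69 vs {0.50, 0.56, 0.30, 0.40} → pass.
TC (methods 1·3): 0.47 vs {0.39, 0.30, 0.26, 0.19} → pass.
TC (methods 2·3): 0.49 vs {0.47, 0.32, 0.25, 0.18} → pass.
3 of 9 fail.

3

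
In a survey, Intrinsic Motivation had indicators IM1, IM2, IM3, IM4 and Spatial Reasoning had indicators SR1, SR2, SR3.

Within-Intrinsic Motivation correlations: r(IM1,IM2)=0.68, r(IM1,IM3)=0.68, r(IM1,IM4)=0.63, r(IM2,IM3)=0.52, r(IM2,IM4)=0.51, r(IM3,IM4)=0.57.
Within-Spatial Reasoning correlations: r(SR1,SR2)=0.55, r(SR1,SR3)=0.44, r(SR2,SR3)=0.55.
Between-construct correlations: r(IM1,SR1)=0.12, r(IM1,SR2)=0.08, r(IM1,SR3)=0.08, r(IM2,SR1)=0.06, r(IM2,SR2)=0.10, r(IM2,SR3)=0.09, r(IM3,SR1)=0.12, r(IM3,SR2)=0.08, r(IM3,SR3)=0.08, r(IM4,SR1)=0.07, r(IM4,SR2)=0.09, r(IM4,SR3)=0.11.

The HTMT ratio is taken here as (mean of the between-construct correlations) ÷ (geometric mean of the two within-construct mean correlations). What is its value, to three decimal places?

Mean heterotrait r = 1.08/12 = 0.0900.
Mean within-IM = 3.59/6 = 0.5983; mean within-SR = 1.54/3 = 0.5133.
Geometric mean = √(0.5983 × 0.5133) = 0.5542.
HTMT = 0.0900 / 0.5542 = 0.162.

0.162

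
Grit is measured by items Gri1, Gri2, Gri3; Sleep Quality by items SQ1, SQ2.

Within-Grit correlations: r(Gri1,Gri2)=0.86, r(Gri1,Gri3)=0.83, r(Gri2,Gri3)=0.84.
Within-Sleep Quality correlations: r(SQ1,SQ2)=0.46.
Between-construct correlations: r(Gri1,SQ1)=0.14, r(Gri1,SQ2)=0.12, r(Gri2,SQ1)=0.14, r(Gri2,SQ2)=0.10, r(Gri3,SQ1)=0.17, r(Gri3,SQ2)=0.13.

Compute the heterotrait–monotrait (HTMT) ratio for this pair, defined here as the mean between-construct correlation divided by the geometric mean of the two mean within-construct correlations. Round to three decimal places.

0.214

Mean heterotrait r = 0.80/6 = 0.1333.
Mean within-Gri = 2.53/3 = 0.8433; mean within-SQ = 0.46/1 = 0.4600.
Geometric mean = √(0.8433 × 0.4600) = 0.6228.
HTMT = 0.1333 / 0.6228 = 0.214.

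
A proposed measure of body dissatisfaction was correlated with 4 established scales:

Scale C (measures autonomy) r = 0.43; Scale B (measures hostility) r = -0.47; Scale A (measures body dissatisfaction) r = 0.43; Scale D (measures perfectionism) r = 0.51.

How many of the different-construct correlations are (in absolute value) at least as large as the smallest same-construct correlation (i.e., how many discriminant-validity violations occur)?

Convergent (same construct = body dissatisfaction): Scale A.
Smallest convergent = 0.43. Discriminant |r|: 0.43, 0.47, 0.51; count ≥ 0.43 → 3.

3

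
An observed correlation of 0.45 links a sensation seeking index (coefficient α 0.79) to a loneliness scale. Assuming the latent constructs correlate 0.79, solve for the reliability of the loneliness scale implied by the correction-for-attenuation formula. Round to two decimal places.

0.41

r_true = r_obs / √(r_xx · r_yy) ⇒ 0.79 = 0.45 / √(0.79 · r_yy).
√(0.79 · r_yy) = 0.45 / 0.79 = 0.5696; 0.79 · r_yy = 0.3244; r_yy = 0.3244 / 0.79 ≈ 0.41.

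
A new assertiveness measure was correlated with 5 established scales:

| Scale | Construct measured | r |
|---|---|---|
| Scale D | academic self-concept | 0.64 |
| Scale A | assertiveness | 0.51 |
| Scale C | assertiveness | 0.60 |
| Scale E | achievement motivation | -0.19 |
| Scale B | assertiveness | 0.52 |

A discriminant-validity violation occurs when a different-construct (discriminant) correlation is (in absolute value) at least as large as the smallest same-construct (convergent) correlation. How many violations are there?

1

Convergent (same construct = assertiveness): Scale A, Scale C, Scale B.
Smallest convergent = 0.51. Discriminant |r|: 0.64, 0.19; count ≥ 0.51 → 1.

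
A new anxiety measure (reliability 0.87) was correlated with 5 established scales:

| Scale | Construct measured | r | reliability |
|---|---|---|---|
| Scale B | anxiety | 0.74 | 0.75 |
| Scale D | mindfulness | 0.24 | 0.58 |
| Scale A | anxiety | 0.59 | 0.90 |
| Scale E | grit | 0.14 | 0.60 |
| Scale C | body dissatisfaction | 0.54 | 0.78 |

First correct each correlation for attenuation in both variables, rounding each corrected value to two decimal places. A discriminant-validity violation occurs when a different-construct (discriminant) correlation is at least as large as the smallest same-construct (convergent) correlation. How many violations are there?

Disattenuated r (r / √(r_scale · r_new)):
  Scale B (conv): 0.74 / √(0.75·0.87) = 0.92
  Scale D (disc): 0.24 / √(0.58·0.87) = 0.34
  Scale A (conv): 0.59 / √(0.90·0.87) = 0.67
  Scale E (disc): 0.14 / √(0.60·0.87) = 0.19
  Scale C (disc): 0.54 / √(0.78·0.87) = 0.66
Smallest convergent = 0.67. Discriminant values: 0.34, 0.19, 0.66; count ≥ 0.67 → 0.

0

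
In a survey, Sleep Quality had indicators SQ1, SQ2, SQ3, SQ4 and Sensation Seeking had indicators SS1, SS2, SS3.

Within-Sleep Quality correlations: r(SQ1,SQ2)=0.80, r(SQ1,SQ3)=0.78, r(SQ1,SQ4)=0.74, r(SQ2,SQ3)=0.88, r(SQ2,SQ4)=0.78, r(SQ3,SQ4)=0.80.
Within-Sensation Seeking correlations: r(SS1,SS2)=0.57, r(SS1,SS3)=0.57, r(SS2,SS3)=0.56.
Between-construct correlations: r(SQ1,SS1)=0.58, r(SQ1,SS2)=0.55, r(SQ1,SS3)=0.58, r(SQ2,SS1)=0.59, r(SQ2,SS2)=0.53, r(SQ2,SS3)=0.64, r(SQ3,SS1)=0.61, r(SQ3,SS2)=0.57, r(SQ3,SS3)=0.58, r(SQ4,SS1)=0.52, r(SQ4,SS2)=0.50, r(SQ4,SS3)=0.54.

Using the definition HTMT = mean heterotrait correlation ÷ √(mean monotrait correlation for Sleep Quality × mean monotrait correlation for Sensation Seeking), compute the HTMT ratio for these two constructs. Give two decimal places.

0.84

Mean heterotrait r = 6.79/12 = 0.5658.
Mean within-SQ = 4.78/6 = 0.7967; mean within-SS = 1.70/3 = 0.5667.
Geometric mean = √(0.7967 × 0.5667) = 0.6719.
HTMT = 0.5658 / 0.6719 = 0.84.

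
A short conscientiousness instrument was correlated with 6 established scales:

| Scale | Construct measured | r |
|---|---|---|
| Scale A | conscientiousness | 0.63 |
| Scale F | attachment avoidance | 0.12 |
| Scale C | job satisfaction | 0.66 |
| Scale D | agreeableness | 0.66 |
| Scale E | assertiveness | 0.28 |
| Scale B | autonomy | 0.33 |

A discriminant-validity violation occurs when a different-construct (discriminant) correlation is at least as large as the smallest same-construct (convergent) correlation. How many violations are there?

Convergent (same construct = conscientiousness): Scale A.
Smallest convergent = 0.63. Discriminant values: 0.12, 0.66, 0.66, 0.28, 0.33; count ≥ 0.63 → 2.

2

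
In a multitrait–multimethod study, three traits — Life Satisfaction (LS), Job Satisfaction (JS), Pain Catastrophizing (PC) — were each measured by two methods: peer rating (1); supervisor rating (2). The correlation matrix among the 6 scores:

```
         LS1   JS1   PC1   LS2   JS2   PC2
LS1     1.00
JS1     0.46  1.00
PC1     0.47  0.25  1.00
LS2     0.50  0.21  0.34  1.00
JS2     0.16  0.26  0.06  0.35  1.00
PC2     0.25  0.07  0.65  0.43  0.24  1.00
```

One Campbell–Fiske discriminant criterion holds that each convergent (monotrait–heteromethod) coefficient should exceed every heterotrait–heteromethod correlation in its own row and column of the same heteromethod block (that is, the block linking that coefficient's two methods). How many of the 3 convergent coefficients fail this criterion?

0

Each convergent coefficient versus the relevant comparison correlations:
LS (methods 1·2): 0.50 vs {0.16, 0.21, 0.25, 0.34} → pass.
JS (methods 1·2): 0.26 vs {0.21, 0.16, 0.07, 0.06} → pass.
PC (methods 1·2): 0.65 vs {0.34, 0.25, 0.06, 0.07} → pass.
0 of 3 fail.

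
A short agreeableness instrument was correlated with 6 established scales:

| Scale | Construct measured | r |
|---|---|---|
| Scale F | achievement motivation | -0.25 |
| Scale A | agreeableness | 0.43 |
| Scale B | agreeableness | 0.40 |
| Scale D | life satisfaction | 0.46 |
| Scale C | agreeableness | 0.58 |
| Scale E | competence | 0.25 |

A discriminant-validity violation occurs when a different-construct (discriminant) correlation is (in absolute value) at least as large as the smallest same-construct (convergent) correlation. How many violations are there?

1

Convergent (same construct = agreeableness): Scale A, Scale B, Scale C.
Smallest convergent = 0.40. Discriminant |r|: 0.25, 0.46, 0.25; count ≥ 0.40 → 1.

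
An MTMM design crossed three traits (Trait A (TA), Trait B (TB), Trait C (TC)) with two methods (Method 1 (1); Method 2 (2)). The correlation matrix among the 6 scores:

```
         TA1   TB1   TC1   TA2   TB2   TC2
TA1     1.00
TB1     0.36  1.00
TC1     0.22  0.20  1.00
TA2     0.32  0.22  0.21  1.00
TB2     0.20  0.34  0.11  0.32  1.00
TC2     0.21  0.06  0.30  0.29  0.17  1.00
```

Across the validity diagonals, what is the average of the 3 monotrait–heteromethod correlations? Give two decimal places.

0.32

Convergent values: 0.32, 0.34, 0.30; mean = 0.96/3 = 0.32.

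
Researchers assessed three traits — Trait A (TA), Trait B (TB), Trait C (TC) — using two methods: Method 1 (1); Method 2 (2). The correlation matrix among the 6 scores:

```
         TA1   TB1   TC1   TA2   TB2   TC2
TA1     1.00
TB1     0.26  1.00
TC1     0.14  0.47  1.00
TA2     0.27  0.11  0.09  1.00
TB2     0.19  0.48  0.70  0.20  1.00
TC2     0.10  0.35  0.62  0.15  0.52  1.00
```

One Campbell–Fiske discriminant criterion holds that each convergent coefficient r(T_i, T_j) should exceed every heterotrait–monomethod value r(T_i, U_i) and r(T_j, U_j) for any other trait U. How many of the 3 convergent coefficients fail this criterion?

Convergent coefficients and their comparison sets:
TA (methods 1·2): 0.27 vs {0.26, 0.20, 0.14, 0.15} → pass.
TB (methods 1·2): 0.48 vs {0.26, 0.20, 0.47, 0.52} → fail.
TC (methods 1·2): 0.62 vs {0.14, 0.15, 0.47, 0.52} → pass.
1 of 3 fail.

1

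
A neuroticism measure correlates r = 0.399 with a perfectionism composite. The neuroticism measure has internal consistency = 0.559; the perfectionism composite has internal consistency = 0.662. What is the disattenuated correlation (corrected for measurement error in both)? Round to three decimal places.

r_true = r_obs / √(r_xx · r_yy) = 0.399 / √(0.559 × 0.662) = 0.399 / √0.370058 = 0.399 / 0.6083 ≈ 0.656.

0.656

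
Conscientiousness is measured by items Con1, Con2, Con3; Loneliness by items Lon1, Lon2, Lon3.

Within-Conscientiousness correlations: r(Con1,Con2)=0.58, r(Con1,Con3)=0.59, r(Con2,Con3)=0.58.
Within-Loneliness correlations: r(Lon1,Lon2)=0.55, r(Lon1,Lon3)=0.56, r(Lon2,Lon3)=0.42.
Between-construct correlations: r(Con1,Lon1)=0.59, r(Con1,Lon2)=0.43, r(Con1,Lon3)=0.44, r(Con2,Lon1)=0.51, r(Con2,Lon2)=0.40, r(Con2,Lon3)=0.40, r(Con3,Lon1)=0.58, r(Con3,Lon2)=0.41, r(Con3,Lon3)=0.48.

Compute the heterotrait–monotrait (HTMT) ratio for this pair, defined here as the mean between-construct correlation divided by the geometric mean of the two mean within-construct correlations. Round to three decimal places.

0.864

Mean heterotrait r = 4.24/9 = 0.4711.
Mean within-Con = 1.75/3 = 0.5833; mean within-Lon = 1.53/3 = 0.5100.
Geometric mean = √(0.5833 × 0.5100) = 0.5454.
HTMT = 0.4711 / 0.5454 = 0.864.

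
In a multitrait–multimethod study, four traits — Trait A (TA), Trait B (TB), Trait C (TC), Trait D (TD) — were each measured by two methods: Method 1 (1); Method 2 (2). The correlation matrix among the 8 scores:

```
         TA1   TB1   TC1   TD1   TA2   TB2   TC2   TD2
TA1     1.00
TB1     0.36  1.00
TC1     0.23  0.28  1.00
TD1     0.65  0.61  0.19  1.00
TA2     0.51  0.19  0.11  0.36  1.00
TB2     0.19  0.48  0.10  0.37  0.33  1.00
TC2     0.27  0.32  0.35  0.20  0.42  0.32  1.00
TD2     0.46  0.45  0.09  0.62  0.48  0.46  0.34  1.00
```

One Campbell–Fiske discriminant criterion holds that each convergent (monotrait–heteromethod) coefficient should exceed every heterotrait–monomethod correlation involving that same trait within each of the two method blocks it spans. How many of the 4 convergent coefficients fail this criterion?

Checking each validity diagonal entry against its comparison values:
TA (methods 1·2): 0.51 vs {0.36, 0.33, 0.23, 0.42, 0.65, 0.48} → fail.
TB (methods 1·2): 0.48 vs {0.36, 0.33, 0.28, 0.32, 0.61, 0.46} → fail.
TC (methods 1·2): 0.35 vs {0.23, 0.42, 0.28, 0.32, 0.19, 0.34} → fail.
TD (methods 1·2): 0.62 vs {0.65, 0.48, 0.61, 0.46, 0.19, 0.34} → fail.
4 of 4 fail.

4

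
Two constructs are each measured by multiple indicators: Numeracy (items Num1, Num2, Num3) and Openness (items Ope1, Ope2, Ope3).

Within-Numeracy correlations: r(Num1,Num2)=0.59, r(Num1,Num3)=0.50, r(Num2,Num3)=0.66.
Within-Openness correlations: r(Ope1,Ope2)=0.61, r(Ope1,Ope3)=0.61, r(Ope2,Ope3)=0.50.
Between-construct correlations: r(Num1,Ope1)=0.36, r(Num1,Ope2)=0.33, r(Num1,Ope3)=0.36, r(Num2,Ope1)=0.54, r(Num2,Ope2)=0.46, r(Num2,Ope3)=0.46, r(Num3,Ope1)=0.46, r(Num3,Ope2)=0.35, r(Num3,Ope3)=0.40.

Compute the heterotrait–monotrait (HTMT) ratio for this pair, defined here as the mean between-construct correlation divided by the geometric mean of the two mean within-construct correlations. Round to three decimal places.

0.715

Mean heterotrait r = 3.72/9 = 0.4133.
Mean within-Num = 1.75/3 = 0.5833; mean within-Ope = 1.72/3 = 0.5733.
Geometric mean = √(0.5833 × 0.5733) = 0.5783.
HTMT = 0.4133 / 0.5783 = 0.715.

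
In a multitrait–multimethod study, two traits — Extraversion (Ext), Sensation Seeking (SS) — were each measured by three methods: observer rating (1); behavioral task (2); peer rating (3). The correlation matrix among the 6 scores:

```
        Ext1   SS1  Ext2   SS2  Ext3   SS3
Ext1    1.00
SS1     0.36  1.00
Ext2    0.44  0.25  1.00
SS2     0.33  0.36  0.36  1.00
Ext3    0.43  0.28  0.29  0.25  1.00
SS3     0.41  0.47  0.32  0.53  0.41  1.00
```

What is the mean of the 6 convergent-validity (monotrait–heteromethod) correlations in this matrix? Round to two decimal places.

Convergent values: 0.44, 0.43, 0.29, 0.36, 0.47, 0.53; mean = 2.52/6 = 0.42.

0.42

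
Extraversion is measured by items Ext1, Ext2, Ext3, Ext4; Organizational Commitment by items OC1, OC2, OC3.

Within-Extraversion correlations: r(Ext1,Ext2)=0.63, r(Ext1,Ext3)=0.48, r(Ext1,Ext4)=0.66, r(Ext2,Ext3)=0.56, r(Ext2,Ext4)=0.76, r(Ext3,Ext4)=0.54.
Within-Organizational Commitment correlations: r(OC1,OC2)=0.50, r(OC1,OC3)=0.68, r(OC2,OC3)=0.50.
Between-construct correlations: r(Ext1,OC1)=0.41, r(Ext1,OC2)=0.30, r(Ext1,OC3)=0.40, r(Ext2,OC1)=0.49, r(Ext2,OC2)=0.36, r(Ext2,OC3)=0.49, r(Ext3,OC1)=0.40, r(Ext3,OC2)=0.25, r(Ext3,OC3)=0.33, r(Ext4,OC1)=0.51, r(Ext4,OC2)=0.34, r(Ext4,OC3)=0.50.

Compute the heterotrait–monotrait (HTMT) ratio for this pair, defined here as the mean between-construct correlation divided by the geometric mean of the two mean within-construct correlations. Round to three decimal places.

0.684

Mean heterotrait r = 4.78/12 = 0.3983.
Mean within-Ext = 3.63/6 = 0.6050; mean within-OC = 1.68/3 = 0.5600.
Geometric mean = √(0.6050 × 0.5600) = 0.5821.
HTMT = 0.3983 / 0.5821 = 0.684.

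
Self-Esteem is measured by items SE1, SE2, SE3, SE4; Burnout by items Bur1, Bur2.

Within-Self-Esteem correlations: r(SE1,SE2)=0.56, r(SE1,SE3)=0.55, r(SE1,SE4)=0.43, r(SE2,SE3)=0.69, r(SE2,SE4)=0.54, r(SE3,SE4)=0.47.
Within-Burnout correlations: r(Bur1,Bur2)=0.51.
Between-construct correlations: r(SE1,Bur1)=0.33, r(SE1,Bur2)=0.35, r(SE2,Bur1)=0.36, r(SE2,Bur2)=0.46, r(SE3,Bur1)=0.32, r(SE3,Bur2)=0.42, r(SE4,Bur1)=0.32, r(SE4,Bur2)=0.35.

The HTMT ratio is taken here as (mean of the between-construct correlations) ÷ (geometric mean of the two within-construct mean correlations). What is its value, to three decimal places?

0.693

Between-construct mean = 2.91/8 = 0.3638.
Mean within-SE = 3.24/6 = 0.5400; mean within-Bur = 0.51/1 = 0.5100.
Geometric mean = √(0.5400 × 0.5100) = 0.5248.
HTMT = 0.3638 / 0.5248 = 0.693.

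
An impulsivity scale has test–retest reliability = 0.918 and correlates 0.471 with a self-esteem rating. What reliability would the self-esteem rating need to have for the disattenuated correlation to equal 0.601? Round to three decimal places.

r_true = r_obs / √(r_xx · r_yy) ⇒ 0.601 = 0.471 / √(0.918 · r_yy).
√(0.918 · r_yy) = 0.471 / 0.601 = 0.7837; 0.918 · r_yy = 0.6142; r_yy = 0.6142 / 0.918 ≈ 0.669.

0.669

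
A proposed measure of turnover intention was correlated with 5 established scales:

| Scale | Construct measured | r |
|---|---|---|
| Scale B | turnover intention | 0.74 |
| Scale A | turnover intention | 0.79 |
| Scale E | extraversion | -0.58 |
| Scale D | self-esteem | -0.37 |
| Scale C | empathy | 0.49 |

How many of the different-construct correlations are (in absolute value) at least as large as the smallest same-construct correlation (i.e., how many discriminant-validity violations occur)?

Convergent (same construct = turnover intention): Scale B, Scale A.
Smallest convergent = 0.74. Discriminant |r|: 0.58, 0.37, 0.49; count ≥ 0.74 → 0.

0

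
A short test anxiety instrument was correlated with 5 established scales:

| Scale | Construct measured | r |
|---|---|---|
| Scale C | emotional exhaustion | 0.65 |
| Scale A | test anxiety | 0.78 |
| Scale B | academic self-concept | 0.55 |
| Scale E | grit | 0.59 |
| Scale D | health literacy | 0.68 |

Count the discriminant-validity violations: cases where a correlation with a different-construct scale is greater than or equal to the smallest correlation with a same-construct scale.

Convergent (same construct = test anxiety): Scale A.
Smallest convergent = 0.78. Discriminant values: 0.65, 0.55, 0.59, 0.68; count ≥ 0.78 → 0.

0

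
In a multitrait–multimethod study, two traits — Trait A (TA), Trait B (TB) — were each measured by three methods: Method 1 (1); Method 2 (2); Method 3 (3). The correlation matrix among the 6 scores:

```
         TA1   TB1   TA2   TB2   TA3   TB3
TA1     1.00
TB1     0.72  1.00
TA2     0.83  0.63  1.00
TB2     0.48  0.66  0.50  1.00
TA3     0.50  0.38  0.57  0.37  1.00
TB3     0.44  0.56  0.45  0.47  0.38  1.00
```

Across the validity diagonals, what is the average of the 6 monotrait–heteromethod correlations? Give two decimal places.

Convergent values: 0.83, 0.50, 0.57, 0.66, 0.56, 0.47; mean = 3.59/6 = 0.60.

0.60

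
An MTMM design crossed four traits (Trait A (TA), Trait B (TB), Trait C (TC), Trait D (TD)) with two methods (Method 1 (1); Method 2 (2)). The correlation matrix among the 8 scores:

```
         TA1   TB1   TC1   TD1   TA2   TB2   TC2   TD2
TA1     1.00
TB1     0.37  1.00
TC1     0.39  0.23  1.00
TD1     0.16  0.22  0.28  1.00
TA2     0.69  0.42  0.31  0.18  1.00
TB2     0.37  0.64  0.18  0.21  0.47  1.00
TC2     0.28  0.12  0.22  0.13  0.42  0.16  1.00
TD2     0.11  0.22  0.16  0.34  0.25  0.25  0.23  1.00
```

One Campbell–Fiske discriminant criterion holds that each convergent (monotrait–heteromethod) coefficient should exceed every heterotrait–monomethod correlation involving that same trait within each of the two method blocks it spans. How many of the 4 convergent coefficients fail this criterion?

1

Each convergent coefficient versus the relevant comparison correlations:
TA (methods 1·2): 0.69 vs {0.37, 0.47, 0.39, 0.42, 0.16, 0.25} → pass.
TB (methods 1·2): 0.64 vs {0.37, 0.47, 0.23, 0.16, 0.22, 0.25} → pass.
TC (methods 1·2): 0.22 vs {0.39, 0.42, 0.23, 0.16, 0.28, 0.23} → fail.
TD (methods 1·2): 0.34 vs {0.16, 0.25, 0.22, 0.25, 0.28, 0.23} → pass.
1 of 4 fail.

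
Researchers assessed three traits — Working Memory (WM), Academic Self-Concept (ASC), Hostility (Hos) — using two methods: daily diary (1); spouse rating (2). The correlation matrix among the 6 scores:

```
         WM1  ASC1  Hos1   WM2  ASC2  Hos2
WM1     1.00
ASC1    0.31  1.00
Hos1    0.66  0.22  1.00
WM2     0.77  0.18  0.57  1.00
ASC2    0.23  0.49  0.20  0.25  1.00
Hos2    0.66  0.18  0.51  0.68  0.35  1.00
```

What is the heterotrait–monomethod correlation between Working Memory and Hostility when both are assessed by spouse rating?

0.68

Different traits, same method: r(WM2, Hos2) = 0.68.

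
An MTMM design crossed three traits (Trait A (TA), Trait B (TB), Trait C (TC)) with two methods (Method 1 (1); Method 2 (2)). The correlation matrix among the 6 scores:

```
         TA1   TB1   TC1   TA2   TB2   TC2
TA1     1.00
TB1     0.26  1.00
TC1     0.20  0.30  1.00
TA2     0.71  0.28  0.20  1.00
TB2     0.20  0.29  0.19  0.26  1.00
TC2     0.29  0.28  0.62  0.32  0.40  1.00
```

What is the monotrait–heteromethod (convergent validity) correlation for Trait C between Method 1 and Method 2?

0.62

Same trait (TC), different methods: r(TC1, TC2) = 0.62.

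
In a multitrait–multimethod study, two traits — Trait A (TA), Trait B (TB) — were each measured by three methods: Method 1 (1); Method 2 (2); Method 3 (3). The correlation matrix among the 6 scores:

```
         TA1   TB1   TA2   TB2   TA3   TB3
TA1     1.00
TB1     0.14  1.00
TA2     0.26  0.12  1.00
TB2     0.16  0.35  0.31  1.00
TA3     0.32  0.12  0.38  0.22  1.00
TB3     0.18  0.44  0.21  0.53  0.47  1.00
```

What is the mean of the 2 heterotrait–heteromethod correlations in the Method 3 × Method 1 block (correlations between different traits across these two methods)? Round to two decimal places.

0.15

HTHM values (method 3 × method 1): 0.12, 0.18; mean = 0.30/2 = 0.15.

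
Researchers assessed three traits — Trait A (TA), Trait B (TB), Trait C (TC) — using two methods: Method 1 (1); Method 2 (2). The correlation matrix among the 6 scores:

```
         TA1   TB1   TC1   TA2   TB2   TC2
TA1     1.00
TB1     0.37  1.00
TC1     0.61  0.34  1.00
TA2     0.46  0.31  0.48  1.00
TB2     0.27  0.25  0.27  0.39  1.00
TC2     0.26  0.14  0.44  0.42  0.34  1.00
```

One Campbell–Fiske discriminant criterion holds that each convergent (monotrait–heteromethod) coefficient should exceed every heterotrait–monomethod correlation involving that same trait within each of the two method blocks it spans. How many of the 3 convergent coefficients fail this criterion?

Each convergent coefficient versus the relevant comparison correlations:
TA (methods 1·2): 0.46 vs {0.37, 0.39, 0.61, 0.42} → fail.
TB (methods 1·2): 0.25 vs {0.37, 0.39, 0.34, 0.34} → fail.
TC (methods 1·2): 0.44 vs {0.61, 0.42, 0.34, 0.34} → fail.
3 of 3 fail.

3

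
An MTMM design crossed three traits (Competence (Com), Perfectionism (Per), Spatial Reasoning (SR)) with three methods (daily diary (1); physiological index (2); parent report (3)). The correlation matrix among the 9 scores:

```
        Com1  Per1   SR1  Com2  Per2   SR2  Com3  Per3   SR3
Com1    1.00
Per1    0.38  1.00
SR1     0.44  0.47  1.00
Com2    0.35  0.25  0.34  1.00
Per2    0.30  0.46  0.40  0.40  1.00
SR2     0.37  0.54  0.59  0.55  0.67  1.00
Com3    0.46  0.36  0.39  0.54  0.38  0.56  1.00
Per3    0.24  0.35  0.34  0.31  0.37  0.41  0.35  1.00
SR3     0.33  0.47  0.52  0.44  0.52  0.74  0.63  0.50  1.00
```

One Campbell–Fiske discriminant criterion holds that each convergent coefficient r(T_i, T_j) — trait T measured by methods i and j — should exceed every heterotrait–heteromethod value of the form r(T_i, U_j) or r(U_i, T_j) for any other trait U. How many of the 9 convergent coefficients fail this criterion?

5

Checking each validity diagonal entry against its comparison values:
Com (methods 1·2): 0.35 vs {0.30, 0.25, 0.37, 0.34} → fail.
Com (methods 1·3): 0.46 vs {0.24, 0.36, 0.33, 0.39} → pass.
Com (methods 2·3): 0.54 vs {0.31, 0.38, 0.44, 0.56} → fail.
Per (methods 1·2): 0.46 vs {0.25, 0.30, 0.54, 0.40} → fail.
Per (methods 1·3): 0.35 vs {0.36, 0.24, 0.47, 0.34} → fail.
Per (methods 2·3): 0.37 vs {0.38, 0.31, 0.52, 0.41} → fail.
SR (methods 1·2): 0.59 vs {0.34, 0.37, 0.40, 0.54} → pass.
SR (methods 1·3): 0.52 vs {0.39, 0.33, 0.34, 0.47} → pass.
SR (methods 2·3): 0.74 vs {0.56, 0.44, 0.41, 0.52} → pass.
5 of 9 fail.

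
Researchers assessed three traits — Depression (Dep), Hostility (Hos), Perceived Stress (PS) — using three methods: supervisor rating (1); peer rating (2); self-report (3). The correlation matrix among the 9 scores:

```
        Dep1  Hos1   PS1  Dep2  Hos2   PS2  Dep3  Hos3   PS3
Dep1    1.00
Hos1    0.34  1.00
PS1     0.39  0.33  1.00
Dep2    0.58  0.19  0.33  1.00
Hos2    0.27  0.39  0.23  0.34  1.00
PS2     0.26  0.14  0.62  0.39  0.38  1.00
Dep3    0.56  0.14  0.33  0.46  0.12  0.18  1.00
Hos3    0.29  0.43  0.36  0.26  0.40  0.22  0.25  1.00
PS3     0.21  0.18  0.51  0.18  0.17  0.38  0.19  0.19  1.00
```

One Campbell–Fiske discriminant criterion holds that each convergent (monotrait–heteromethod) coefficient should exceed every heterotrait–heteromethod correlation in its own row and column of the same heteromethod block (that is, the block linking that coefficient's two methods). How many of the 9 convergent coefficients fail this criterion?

Convergent coefficients and their comparison sets:
Dep (methods 1·2): 0.58 vs {0.27, 0.19, 0.26, 0.33} → pass.
Dep (methods 1·3): 0.56 vs {0.29, 0.14, 0.21, 0.33} → pass.
Dep (methods 2·3): 0.46 vs {0.26, 0.12, 0.18, 0.18} → pass.
Hos (methods 1·2): 0.39 vs {0.19, 0.27, 0.14, 0.23} → pass.
Hos (methods 1·3): 0.43 vs {0.14, 0.29, 0.18, 0.36} → pass.
Hos (methods 2·3): 0.40 vs {0.12, 0.26, 0.17, 0.22} → pass.
PS (methods 1·2): 0.62 vs {0.33, 0.26, 0.23, 0.14} → pass.
PS (methods 1·3): 0.51 vs {0.33, 0.21, 0.36, 0.18} → pass.
PS (methods 2·3): 0.38 vs {0.18, 0.18, 0.22, 0.17} → pass.
0 of 9 fail.

0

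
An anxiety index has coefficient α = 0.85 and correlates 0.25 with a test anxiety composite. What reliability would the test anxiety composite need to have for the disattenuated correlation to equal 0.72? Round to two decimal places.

0.14

r_true = r_obs / √(r_xx · r_yy) ⇒ 0.72 = 0.25 / √(0.85 · r_yy).
√(0.85 · r_yy) = 0.25 / 0.72 = 0.3472; 0.85 · r_yy = 0.1205; r_yy = 0.1205 / 0.85 ≈ 0.14.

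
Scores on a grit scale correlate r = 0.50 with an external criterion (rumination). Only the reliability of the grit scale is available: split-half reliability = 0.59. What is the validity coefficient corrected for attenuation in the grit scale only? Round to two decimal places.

0.65

Single correction: r_c = r_obs / √r_xx = 0.50 / √0.59 = 0.50 / 0.7681 ≈ 0.65.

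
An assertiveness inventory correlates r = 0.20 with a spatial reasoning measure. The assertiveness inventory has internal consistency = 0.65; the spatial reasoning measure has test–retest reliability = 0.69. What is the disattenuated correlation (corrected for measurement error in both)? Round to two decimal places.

r_true = r_obs / √(r_xx · r_yy) = 0.20 / √(0.65 × 0.69) = 0.20 / √0.4485 = 0.20 / 0.6697 ≈ 0.30.

0.30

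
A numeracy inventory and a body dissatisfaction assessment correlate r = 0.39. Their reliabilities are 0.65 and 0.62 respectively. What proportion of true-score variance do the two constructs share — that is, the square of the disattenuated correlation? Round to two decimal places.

0.38

Disattenuated r = 0.39 / √(0.65 × 0.62) = 0.39 / 0.6348 = 0.6144.
Shared true-score variance = 0.6144² = 0.3775 ≈ 0.38.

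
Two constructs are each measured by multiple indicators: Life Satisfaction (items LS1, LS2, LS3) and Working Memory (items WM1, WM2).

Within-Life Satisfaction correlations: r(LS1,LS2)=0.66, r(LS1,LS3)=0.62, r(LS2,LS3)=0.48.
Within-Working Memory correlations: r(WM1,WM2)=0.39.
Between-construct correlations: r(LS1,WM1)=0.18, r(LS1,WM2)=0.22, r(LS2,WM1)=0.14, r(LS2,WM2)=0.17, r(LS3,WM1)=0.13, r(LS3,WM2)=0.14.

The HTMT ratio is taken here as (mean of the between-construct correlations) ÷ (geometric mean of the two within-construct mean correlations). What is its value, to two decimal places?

Mean heterotrait r = 0.98/6 = 0.1633.
Mean within-LS = 1.76/3 = 0.5867; mean within-WM = 0.39/1 = 0.3900.
Geometric mean = √(0.5867 × 0.3900) = 0.4783.
HTMT = 0.1633 / 0.4783 = 0.34.

0.34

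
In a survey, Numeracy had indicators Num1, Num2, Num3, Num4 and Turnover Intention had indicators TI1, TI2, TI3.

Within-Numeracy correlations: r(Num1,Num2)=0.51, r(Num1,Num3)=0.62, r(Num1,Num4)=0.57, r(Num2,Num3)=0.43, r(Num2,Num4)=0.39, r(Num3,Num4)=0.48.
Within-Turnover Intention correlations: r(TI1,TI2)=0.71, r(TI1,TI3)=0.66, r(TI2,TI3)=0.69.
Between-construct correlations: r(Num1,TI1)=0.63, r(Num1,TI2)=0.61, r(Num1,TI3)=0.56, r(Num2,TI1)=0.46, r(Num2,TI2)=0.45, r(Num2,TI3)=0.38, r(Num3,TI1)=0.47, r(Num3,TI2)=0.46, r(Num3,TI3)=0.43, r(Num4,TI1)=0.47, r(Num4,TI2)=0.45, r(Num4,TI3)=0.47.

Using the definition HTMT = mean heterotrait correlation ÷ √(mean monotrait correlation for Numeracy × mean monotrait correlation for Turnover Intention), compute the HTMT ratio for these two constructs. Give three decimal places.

0.831

Between-construct mean = 5.84/12 = 0.4867.
Mean within-Num = 3.00/6 = 0.5000; mean within-TI = 2.06/3 = 0.6867.
Geometric mean = √(0.5000 × 0.6867) = 0.5860.
HTMT = 0.4867 / 0.5860 = 0.831.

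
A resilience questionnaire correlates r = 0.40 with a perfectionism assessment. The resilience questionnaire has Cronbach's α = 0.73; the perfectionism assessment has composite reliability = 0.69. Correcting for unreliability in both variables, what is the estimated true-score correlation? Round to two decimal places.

0.56

r_true = r_obs / √(r_xx · r_yy) = 0.40 / √(0.73 × 0.69) = 0.40 / √0.5037 = 0.40 / 0.7097 ≈ 0.56.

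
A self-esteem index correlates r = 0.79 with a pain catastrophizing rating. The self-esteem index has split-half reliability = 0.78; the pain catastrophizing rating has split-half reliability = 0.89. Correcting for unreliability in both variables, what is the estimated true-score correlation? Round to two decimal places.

0.95

r_true = r_obs / √(r_xx · r_yy) = 0.79 / √(0.78 × 0.89) = 0.79 / √0.6942 = 0.79 / 0.8332 ≈ 0.95.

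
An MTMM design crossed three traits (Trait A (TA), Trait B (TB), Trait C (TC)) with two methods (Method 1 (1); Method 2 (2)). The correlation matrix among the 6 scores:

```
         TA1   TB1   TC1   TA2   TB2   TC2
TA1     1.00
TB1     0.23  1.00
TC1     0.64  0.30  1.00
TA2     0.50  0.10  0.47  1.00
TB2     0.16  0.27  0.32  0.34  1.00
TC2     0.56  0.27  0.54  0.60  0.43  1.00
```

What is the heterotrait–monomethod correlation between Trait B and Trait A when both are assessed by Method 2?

0.34

Different traits, same method: r(TB2, TA2) = 0.34.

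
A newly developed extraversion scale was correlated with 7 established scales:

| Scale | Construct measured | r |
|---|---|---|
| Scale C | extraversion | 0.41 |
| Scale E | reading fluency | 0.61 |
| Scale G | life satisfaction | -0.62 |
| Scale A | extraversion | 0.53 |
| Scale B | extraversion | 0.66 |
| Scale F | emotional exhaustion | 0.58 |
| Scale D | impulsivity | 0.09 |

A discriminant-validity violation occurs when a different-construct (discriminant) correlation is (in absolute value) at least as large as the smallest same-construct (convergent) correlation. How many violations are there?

Convergent (same construct = extraversion): Scale C, Scale A, Scale B.
Smallest convergent = 0.41. Discriminant |r|: 0.61, 0.62, 0.58, 0.09; count ≥ 0.41 → 3.

3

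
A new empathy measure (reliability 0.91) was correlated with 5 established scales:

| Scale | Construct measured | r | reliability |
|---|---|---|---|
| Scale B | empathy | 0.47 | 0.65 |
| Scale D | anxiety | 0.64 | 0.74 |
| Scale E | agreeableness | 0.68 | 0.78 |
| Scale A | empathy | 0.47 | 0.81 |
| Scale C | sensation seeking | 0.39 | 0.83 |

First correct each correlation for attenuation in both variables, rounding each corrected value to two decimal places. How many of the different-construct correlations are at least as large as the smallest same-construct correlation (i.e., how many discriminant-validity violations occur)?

Disattenuated r (r / √(r_scale · r_new)):
  Scale B (conv): 0.47 / √(0.65·0.91) = 0.61
  Scale D (disc): 0.64 / √(0.74·0.91) = 0.78
  Scale E (disc): 0.68 / √(0.78·0.91) = 0.81
  Scale A (conv): 0.47 / √(0.81·0.91) = 0.55
  Scale C (disc): 0.39 / √(0.83·0.91) = 0.45
Smallest convergent = 0.55. Discriminant values: 0.78, 0.81, 0.45; count ≥ 0.55 → 2.

2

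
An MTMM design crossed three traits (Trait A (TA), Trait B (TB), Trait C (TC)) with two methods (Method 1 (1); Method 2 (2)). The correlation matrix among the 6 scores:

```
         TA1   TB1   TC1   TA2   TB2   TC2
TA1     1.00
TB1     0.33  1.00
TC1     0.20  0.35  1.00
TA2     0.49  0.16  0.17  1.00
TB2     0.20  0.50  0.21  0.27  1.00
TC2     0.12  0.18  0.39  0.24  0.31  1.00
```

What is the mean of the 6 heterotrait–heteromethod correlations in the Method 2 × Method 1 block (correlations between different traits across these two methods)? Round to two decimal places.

HTHM values (method 2 × method 1): 0.16, 0.17, 0.20, 0.21, 0.12, 0.18; mean = 1.04/6 = 0.17.

0.17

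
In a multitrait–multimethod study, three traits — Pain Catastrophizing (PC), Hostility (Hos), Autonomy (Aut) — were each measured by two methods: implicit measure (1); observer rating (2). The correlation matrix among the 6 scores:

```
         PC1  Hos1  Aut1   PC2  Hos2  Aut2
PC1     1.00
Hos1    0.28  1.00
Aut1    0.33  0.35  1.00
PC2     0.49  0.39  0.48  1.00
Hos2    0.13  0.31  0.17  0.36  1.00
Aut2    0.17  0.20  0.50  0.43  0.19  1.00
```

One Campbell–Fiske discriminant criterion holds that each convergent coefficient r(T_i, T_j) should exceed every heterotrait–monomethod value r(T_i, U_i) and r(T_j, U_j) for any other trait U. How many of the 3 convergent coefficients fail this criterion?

1

Convergent coefficients and their comparison sets:
PC (methods 1·2): 0.49 vs {0.28, 0.36, 0.33, 0.43} → pass.
Hos (methods 1·2): 0.31 vs {0.28, 0.36, 0.35, 0.19} → fail.
Aut (methods 1·2): 0.50 vs {0.33, 0.43, 0.35, 0.19} → pass.
1 of 3 fail.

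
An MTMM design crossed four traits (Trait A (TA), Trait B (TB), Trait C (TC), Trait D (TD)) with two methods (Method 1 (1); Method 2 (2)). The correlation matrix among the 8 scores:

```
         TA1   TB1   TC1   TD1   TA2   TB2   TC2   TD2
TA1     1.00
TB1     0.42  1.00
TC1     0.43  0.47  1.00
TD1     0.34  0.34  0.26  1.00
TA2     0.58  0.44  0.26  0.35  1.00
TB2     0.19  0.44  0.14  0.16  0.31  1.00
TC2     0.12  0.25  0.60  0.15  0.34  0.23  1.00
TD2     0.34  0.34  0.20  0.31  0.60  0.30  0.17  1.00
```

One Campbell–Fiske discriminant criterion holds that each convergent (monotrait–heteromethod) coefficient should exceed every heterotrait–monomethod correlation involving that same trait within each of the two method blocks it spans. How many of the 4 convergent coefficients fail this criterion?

3

Checking each validity diagonal entry against its comparison values:
TA (methods 1·2): 0.58 vs {0.42, 0.31, 0.43, 0.34, 0.34, 0.60} → fail.
TB (methods 1·2): 0.44 vs {0.42, 0.31, 0.47, 0.23, 0.34, 0.30} → fail.
TC (methods 1·2): 0.60 vs {0.43, 0.34, 0.47, 0.23, 0.26, 0.17} → pass.
TD (methods 1·2): 0.31 vs {0.34, 0.60, 0.34, 0.30, 0.26, 0.17} → fail.
3 of 4 fail.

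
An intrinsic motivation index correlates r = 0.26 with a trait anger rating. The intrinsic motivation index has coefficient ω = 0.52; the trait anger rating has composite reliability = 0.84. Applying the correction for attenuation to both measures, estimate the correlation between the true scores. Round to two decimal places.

0.39

r_true = r_obs / √(r_xx · r_yy) = 0.26 / √(0.52 × 0.84) = 0.26 / √0.4368 = 0.26 / 0.6609 ≈ 0.39.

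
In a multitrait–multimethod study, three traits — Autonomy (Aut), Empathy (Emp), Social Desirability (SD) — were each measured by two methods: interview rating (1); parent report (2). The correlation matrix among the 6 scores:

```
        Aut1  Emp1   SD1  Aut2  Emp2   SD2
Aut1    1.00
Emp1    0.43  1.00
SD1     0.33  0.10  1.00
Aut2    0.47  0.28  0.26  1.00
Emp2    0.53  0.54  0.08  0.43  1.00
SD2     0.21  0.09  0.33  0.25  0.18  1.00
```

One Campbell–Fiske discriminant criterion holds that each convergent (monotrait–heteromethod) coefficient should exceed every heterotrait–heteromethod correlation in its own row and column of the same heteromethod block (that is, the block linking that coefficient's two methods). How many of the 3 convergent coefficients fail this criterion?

Checking each validity diagonal entry against its comparison values:
Aut (methods 1·2): 0.47 vs {0.53, 0.28, 0.21, 0.26} → fail.
Emp (methods 1·2): 0.54 vs {0.28, 0.53, 0.09, 0.08} → pass.
SD (methods 1·2): 0.33 vs {0.26, 0.21, 0.08, 0.09} → pass.
1 of 3 fail.

1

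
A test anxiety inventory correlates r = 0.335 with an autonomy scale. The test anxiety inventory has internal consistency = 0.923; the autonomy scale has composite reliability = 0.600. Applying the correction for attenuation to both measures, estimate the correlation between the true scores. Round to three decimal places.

0.450

r_true = r_obs / √(r_xx · r_yy) = 0.335 / √(0.923 × 0.600) = 0.335 / √0.553800 = 0.335 / 0.7442 ≈ 0.450.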